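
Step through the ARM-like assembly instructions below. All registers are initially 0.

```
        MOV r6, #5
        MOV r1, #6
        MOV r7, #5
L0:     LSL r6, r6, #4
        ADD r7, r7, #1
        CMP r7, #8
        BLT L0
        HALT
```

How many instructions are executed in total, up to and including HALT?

r6=5
r1=6
r7=5
r6=5<<4=80
r7=5+1=6
CMP r7, #8  (cmp 6,8)
BLT L0: taken
r6=80<<4=1280
r7=6+1=7
CMP r7, #8  (cmp 7,8)
BLT L0: taken
r6=1280<<4=20480
r7=7+1=8
CMP r7, #8  (cmp 8,8)
BLT L0: not taken
halt.
Total executed instructions: 16.

16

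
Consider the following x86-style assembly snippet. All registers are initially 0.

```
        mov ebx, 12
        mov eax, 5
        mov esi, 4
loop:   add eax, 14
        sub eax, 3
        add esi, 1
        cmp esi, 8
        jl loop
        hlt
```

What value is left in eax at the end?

ebx=12
eax=5
esi=4
eax=5+14=19
eax=19-3=16
esi=4+1=5
cmp esi, 8  (cmp 5,8)
jl loop: taken
eax=16+14=30
eax=30-3=27
esi=5+1=6
cmp esi, 8  (cmp 6,8)
jl loop: taken
eax=27+14=41
eax=41-3=38
esi=6+1=7
cmp esi, 8  (cmp 7,8)
jl loop: taken
eax=38+14=52
eax=52-3=49
esi=7+1=8
cmp esi, 8  (cmp 8,8)
jl loop: not taken
halt.

49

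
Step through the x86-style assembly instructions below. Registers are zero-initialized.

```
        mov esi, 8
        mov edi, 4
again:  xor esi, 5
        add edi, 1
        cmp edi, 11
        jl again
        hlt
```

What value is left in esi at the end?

after mov esi, 8: esi=8
after mov edi, 4: edi=4
after xor esi, 5: esi=8^5=13
after add edi, 1: edi=4+1=5
cmp edi, 11  (cmp 5,11)
jl again: taken
after xor esi, 5: esi=13^5=8
after add edi, 1: edi=5+1=6
cmp edi, 11  (cmp 6,11)
jl again: taken
after xor esi, 5: esi=8^5=13
after add edi, 1: edi=6+1=7
cmp edi, 11  (cmp 7,11)
jl again: taken
after xor esi, 5: esi=13^5=8
after add edi, 1: edi=7+1=8
cmp edi, 11  (cmp 8,11)
jl again: taken
after xor esi, 5: esi=8^5=13
after add edi, 1: edi=8+1=9
cmp edi, 11  (cmp 9,11)
jl again: taken
after xor esi, 5: esi=13^5=8
after add edi, 1: edi=9+1=10
cmp edi, 11  (cmp 10,11)
jl again: taken
after xor esi, 5: esi=8^5=13
after add edi, 1: edi=10+1=11
cmp edi, 11  (cmp 11,11)
jl again: not taken
halt.

13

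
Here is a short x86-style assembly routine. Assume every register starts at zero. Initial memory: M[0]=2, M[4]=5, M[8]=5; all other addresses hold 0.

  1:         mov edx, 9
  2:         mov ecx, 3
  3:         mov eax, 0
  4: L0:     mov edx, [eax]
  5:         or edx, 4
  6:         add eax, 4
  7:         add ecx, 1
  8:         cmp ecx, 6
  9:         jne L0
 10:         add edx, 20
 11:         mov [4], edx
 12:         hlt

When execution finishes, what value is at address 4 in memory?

after mov edx, 9: edx=9
after mov ecx, 3: ecx=3
after mov eax, 0: eax=0
after mov edx, [eax]: edx=M[0]=2
after or edx, 4: edx=2|4=6
after add eax, 4: eax=0+4=4
after add ecx, 1: ecx=3+1=4
cmp ecx, 6  (cmp 4,6)
jne L0: taken
after mov edx, [eax]: edx=M[4]=5
after or edx, 4: edx=5|4=5
after add eax, 4: eax=4+4=8
after add ecx, 1: ecx=4+1=5
cmp ecx, 6  (cmp 5,6)
jne L0: taken
after mov edx, [eax]: edx=M[8]=5
after or edx, 4: edx=5|4=5
after add eax, 4: eax=8+4=12
after add ecx, 1: ecx=5+1=6
cmp ecx, 6  (cmp 6,6)
jne L0: not taken
after add edx, 20: edx=5+20=25
mov [4], edx → M[4]=25
halt.

25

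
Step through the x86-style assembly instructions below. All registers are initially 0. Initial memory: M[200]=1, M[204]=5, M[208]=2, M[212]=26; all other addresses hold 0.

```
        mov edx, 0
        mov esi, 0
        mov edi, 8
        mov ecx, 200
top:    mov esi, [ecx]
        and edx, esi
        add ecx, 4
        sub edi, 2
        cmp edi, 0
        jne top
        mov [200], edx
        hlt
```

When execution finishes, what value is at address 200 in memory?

0

mov edx, 0 → edx=0
mov esi, 0 → esi=0
mov edi, 8 → edi=8
mov ecx, 200 → ecx=200
mov esi, [ecx] → esi=M[200]=1
and edx, esi → edx=0&1=0
add ecx, 4 → ecx=200+4=204
sub edi, 2 → edi=8-2=6
cmp edi, 0  (cmp 6,0)
jne top: taken
mov esi, [ecx] → esi=M[204]=5
and edx, esi → edx=0&5=0
add ecx, 4 → ecx=204+4=208
sub edi, 2 → edi=6-2=4
cmp edi, 0  (cmp 4,0)
jne top: taken
mov esi, [ecx] → esi=M[208]=2
and edx, esi → edx=0&2=0
add ecx, 4 → ecx=208+4=212
sub edi, 2 → edi=4-2=2
cmp edi, 0  (cmp 2,0)
jne top: taken
mov esi, [ecx] → esi=M[212]=26
and edx, esi → edx=0&26=0
add ecx, 4 → ecx=212+4=216
sub edi, 2 → edi=2-2=0
cmp edi, 0  (cmp 0,0)
jne top: not taken
mov [200], edx → M[200]=0
halt.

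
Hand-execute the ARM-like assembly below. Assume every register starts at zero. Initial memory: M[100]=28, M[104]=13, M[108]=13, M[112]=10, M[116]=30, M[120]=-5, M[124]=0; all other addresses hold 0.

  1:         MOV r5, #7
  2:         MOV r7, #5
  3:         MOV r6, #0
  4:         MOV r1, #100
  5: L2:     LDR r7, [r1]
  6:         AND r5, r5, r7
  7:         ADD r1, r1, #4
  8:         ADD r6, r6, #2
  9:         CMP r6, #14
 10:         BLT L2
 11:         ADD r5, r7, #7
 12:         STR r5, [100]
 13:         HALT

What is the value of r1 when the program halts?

128

after MOV r5, #7: r5=7
after MOV r7, #5: r7=5
after MOV r6, #0: r6=0
after MOV r1, #100: r1=100
after LDR r7, [r1]: r7=M[100]=28
after AND r5, r5, r7: r5=7&28=4
after ADD r1, r1, #4: r1=100+4=104
after ADD r6, r6, #2: r6=0+2=2
CMP r6, #14  (cmp 2,14)
BLT L2: taken
after LDR r7, [r1]: r7=M[104]=13
after AND r5, r5, r7: r5=4&13=4
after ADD r1, r1, #4: r1=104+4=108
after ADD r6, r6, #2: r6=2+2=4
CMP r6, #14  (cmp 4,14)
BLT L2: taken
after LDR r7, [r1]: r7=M[108]=13
after AND r5, r5, r7: r5=4&13=4
after ADD r1, r1, #4: r1=108+4=112
after ADD r6, r6, #2: r6=4+2=6
CMP r6, #14  (cmp 6,14)
BLT L2: taken
after LDR r7, [r1]: r7=M[112]=10
after AND r5, r5, r7: r5=4&10=0
after ADD r1, r1, #4: r1=112+4=116
after ADD r6, r6, #2: r6=6+2=8
CMP r6, #14  (cmp 8,14)
BLT L2: taken
after LDR r7, [r1]: r7=M[116]=30
after AND r5, r5, r7: r5=0&30=0
after ADD r1, r1, #4: r1=116+4=120
after ADD r6, r6, #2: r6=8+2=10
CMP r6, #14  (cmp 10,14)
BLT L2: taken
after LDR r7, [r1]: r7=M[120]=-5
after AND r5, r5, r7: r5=0&(-5)=0
after ADD r1, r1, #4: r1=120+4=124
after ADD r6, r6, #2: r6=10+2=12
CMP r6, #14  (cmp 12,14)
BLT L2: taken
after LDR r7, [r1]: r7=M[124]=0
after AND r5, r5, r7: r5=0&0=0
after ADD r1, r1, #4: r1=124+4=128
after ADD r6, r6, #2: r6=12+2=14
CMP r6, #14  (cmp 14,14)
BLT L2: not taken
after ADD r5, r7, #7: r5=0+7=7
STR r5, [100] → M[100]=7
halt.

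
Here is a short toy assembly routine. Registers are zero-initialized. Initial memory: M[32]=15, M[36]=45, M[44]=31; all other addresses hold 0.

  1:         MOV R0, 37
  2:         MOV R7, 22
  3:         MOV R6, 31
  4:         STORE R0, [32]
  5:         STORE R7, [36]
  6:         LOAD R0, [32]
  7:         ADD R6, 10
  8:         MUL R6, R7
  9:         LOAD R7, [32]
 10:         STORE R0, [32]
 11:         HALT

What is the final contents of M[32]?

37

R0=37
R7=22
R6=31
STORE R0, [32] → M[32]=37
STORE R7, [36] → M[36]=22
R0=M[32]=37
R6=31+10=41
R6=41*22=902
R7=M[32]=37
STORE R0, [32] → M[32]=37
halt.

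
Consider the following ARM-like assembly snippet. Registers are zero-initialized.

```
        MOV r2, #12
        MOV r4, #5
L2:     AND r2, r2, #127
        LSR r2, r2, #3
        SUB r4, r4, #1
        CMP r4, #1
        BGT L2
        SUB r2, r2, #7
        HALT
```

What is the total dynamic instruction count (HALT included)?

24

after MOV r2, #12: r2=12
after MOV r4, #5: r4=5
after AND r2, r2, #127: r2=12&127=12
after LSR r2, r2, #3: r2=12>>3=1
after SUB r4, r4, #1: r4=5-1=4
CMP r4, #1  (cmp 4,1)
BGT L2: taken
after AND r2, r2, #127: r2=1&127=1
after LSR r2, r2, #3: r2=1>>3=0
after SUB r4, r4, #1: r4=4-1=3
CMP r4, #1  (cmp 3,1)
BGT L2: taken
after AND r2, r2, #127: r2=0&127=0
after LSR r2, r2, #3: r2=0>>3=0
after SUB r4, r4, #1: r4=3-1=2
CMP r4, #1  (cmp 2,1)
BGT L2: taken
after AND r2, r2, #127: r2=0&127=0
after LSR r2, r2, #3: r2=0>>3=0
after SUB r4, r4, #1: r4=2-1=1
CMP r4, #1  (cmp 1,1)
BGT L2: not taken
after SUB r2, r2, #7: r2=0-7=-7
halt.
Total executed instructions: 24.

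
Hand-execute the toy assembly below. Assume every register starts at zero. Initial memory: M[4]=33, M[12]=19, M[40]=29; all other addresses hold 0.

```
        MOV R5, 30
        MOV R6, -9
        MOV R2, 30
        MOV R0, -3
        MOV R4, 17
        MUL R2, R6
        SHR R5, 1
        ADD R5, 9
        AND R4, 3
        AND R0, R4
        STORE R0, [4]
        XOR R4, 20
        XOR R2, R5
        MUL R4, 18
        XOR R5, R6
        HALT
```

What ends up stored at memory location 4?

R5=30
R6=-9
R2=30
R0=-3
R4=17
R2=30*(-9)=-270
R5=30>>1=15
R5=15+9=24
R4=17&3=1
R0=(-3)&1=1
STORE R0, [4] → M[4]=1
R4=1^20=21
R2=(-270)^24=-278
R4=21*18=378
R5=24^(-9)=-17
halt.

1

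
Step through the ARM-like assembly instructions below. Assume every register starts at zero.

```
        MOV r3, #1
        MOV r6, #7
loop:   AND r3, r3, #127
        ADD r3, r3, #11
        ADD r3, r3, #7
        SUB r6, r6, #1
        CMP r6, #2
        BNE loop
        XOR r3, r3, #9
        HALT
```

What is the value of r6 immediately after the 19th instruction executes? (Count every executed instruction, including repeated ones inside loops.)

4

MOV r3, #1 → r3=1
MOV r6, #7 → r6=7
AND r3, r3, #127 → r3=1&127=1
ADD r3, r3, #11 → r3=1+11=12
ADD r3, r3, #7 → r3=12+7=19
SUB r6, r6, #1 → r6=7-1=6
CMP r6, #2  (cmp 6,2)
BNE loop: taken
AND r3, r3, #127 → r3=19&127=19
ADD r3, r3, #11 → r3=19+11=30
ADD r3, r3, #7 → r3=30+7=37
SUB r6, r6, #1 → r6=6-1=5
CMP r6, #2  (cmp 5,2)
BNE loop: taken
AND r3, r3, #127 → r3=37&127=37
ADD r3, r3, #11 → r3=37+11=48
ADD r3, r3, #7 → r3=48+7=55
SUB r6, r6, #1 → r6=5-1=4
CMP r6, #2  (cmp 4,2)
After step 19: r6 = 4.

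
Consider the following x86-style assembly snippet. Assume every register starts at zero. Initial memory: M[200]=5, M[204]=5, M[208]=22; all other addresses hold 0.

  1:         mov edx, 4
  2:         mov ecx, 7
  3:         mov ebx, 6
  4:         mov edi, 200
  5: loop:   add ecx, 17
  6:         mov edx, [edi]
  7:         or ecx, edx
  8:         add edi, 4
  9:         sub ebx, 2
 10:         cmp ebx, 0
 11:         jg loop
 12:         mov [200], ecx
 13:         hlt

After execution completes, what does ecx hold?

mov edx, 4 → edx=4
mov ecx, 7 → ecx=7
mov ebx, 6 → ebx=6
mov edi, 200 → edi=200
add ecx, 17 → ecx=7+17=24
mov edx, [edi] → edx=M[200]=5
or ecx, edx → ecx=24|5=29
add edi, 4 → edi=200+4=204
sub ebx, 2 → ebx=6-2=4
cmp ebx, 0  (cmp 4,0)
jg loop: taken
add ecx, 17 → ecx=29+17=46
mov edx, [edi] → edx=M[204]=5
or ecx, edx → ecx=46|5=47
add edi, 4 → edi=204+4=208
sub ebx, 2 → ebx=4-2=2
cmp ebx, 0  (cmp 2,0)
jg loop: taken
add ecx, 17 → ecx=47+17=64
mov edx, [edi] → edx=M[208]=22
or ecx, edx → ecx=64|22=86
add edi, 4 → edi=208+4=212
sub ebx, 2 → ebx=2-2=0
cmp ebx, 0  (cmp 0,0)
jg loop: not taken
mov [200], ecx → M[200]=86
halt.

86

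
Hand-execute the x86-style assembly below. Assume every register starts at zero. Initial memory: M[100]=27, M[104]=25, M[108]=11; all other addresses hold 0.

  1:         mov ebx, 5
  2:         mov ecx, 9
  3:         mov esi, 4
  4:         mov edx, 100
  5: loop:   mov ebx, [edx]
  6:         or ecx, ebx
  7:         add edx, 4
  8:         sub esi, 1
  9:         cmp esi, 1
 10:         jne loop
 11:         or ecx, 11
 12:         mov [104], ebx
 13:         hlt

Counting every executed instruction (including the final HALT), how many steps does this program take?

25

ebx=5
ecx=9
esi=4
edx=100
ebx=M[100]=27
ecx=9|27=27
edx=100+4=104
esi=4-1=3
cmp esi, 1  (cmp 3,1)
jne loop: taken
ebx=M[104]=25
ecx=27|25=27
edx=104+4=108
esi=3-1=2
cmp esi, 1  (cmp 2,1)
jne loop: taken
ebx=M[108]=11
ecx=27|11=27
edx=108+4=112
esi=2-1=1
cmp esi, 1  (cmp 1,1)
jne loop: not taken
ecx=27|11=27
mov [104], ebx → M[104]=11
halt.
Total executed instructions: 25.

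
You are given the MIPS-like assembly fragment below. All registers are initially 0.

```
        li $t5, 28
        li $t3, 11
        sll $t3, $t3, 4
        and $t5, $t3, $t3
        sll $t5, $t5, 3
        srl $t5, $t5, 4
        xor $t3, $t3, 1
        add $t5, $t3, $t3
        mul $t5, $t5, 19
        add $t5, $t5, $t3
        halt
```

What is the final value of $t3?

177

li $t5, 28 → $t5=28
li $t3, 11 → $t3=11
sll $t3, $t3, 4 → $t3=11<<4=176
and $t5, $t3, $t3 → $t5=176&176=176
sll $t5, $t5, 3 → $t5=176<<3=1408
srl $t5, $t5, 4 → $t5=1408>>4=88
xor $t3, $t3, 1 → $t3=176^1=177
add $t5, $t3, $t3 → $t5=177+177=354
mul $t5, $t5, 19 → $t5=354*19=6726
add $t5, $t5, $t3 → $t5=6726+177=6903
halt.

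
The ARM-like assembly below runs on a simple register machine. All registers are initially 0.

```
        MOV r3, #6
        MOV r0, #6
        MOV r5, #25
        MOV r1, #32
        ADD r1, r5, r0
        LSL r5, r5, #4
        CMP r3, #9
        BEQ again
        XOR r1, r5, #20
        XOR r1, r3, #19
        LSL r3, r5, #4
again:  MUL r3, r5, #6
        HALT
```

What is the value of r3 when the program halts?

r3=6
r0=6
r5=25
r1=32
r1=25+6=31
r5=25<<4=400
CMP r3, #9  (cmp 6,9)
BEQ again: not taken
r1=400^20=388
r1=6^19=21
r3=400<<4=6400
r3=400*6=2400
halt.

2400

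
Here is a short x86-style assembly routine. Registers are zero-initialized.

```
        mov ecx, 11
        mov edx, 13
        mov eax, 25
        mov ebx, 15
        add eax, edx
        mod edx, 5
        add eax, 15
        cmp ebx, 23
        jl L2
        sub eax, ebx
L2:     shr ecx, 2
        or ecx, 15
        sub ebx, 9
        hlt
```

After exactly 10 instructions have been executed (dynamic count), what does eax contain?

after mov ecx, 11: ecx=11
after mov edx, 13: edx=13
after mov eax, 25: eax=25
after mov ebx, 15: ebx=15
after add eax, edx: eax=25+13=38
after mod edx, 5: edx=13%5=3
after add eax, 15: eax=38+15=53
cmp ebx, 23  (cmp 15,23)
jl L2: taken
after shr ecx, 2: ecx=11>>2=2
After step 10: eax = 53.

53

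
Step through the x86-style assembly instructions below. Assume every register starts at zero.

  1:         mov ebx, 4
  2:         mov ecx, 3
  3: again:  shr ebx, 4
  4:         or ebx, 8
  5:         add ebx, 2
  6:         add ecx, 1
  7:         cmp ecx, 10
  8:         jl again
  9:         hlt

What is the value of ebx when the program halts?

ebx=4
ecx=3
ebx=4>>4=0
ebx=0|8=8
ebx=8+2=10
ecx=3+1=4
cmp ecx, 10  (cmp 4,10)
jl again: taken
ebx=10>>4=0
ebx=0|8=8
ebx=8+2=10
ecx=4+1=5
cmp ecx, 10  (cmp 5,10)
jl again: taken
ebx=10>>4=0
ebx=0|8=8
ebx=8+2=10
ecx=5+1=6
cmp ecx, 10  (cmp 6,10)
jl again: taken
ebx=10>>4=0
ebx=0|8=8
ebx=8+2=10
ecx=6+1=7
cmp ecx, 10  (cmp 7,10)
jl again: taken
ebx=10>>4=0
ebx=0|8=8
ebx=8+2=10
ecx=7+1=8
cmp ecx, 10  (cmp 8,10)
jl again: taken
ebx=10>>4=0
ebx=0|8=8
ebx=8+2=10
ecx=8+1=9
cmp ecx, 10  (cmp 9,10)
jl again: taken
ebx=10>>4=0
ebx=0|8=8
ebx=8+2=10
ecx=9+1=10
cmp ecx, 10  (cmp 10,10)
jl again: not taken
halt.

10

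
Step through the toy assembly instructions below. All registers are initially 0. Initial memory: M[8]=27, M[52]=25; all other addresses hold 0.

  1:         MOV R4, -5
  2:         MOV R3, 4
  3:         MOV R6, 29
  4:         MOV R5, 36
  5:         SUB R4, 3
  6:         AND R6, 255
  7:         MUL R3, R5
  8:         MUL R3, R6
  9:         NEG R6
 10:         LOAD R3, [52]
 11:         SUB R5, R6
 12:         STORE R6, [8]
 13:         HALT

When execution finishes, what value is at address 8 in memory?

MOV R4, -5 → R4=-5
MOV R3, 4 → R3=4
MOV R6, 29 → R6=29
MOV R5, 36 → R5=36
SUB R4, 3 → R4=(-5)-3=-8
AND R6, 255 → R6=29&255=29
MUL R3, R5 → R3=4*36=144
MUL R3, R6 → R3=144*29=4176
NEG R6 → R6=-(29)=-29
LOAD R3, [52] → R3=M[52]=25
SUB R5, R6 → R5=36-(-29)=65
STORE R6, [8] → M[8]=-29
halt.

-29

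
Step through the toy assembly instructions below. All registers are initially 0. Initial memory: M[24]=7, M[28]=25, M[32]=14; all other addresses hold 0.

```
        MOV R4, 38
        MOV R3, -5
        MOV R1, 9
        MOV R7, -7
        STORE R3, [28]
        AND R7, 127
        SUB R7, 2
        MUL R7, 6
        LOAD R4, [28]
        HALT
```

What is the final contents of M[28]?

-5

R4=38
R3=-5
R1=9
R7=-7
STORE R3, [28] → M[28]=-5
R7=(-7)&127=121
R7=121-2=119
R7=119*6=714
R4=M[28]=-5
halt.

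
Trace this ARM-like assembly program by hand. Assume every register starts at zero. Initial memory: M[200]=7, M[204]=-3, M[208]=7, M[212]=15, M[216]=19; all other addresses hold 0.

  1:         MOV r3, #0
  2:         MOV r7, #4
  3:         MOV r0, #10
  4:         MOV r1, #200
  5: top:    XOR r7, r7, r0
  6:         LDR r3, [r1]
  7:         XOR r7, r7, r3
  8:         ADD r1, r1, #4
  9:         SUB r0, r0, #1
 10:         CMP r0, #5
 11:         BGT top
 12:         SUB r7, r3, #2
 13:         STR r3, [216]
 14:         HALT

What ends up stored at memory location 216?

19

MOV r3, #0 → r3=0
MOV r7, #4 → r7=4
MOV r0, #10 → r0=10
MOV r1, #200 → r1=200
XOR r7, r7, r0 → r7=4^10=14
LDR r3, [r1] → r3=M[200]=7
XOR r7, r7, r3 → r7=14^7=9
ADD r1, r1, #4 → r1=200+4=204
SUB r0, r0, #1 → r0=10-1=9
CMP r0, #5  (cmp 9,5)
BGT top: taken
XOR r7, r7, r0 → r7=9^9=0
LDR r3, [r1] → r3=M[204]=-3
XOR r7, r7, r3 → r7=0^(-3)=-3
ADD r1, r1, #4 → r1=204+4=208
SUB r0, r0, #1 → r0=9-1=8
CMP r0, #5  (cmp 8,5)
BGT top: taken
XOR r7, r7, r0 → r7=(-3)^8=-11
LDR r3, [r1] → r3=M[208]=7
XOR r7, r7, r3 → r7=(-11)^7=-14
ADD r1, r1, #4 → r1=208+4=212
SUB r0, r0, #1 → r0=8-1=7
CMP r0, #5  (cmp 7,5)
BGT top: taken
XOR r7, r7, r0 → r7=(-14)^7=-11
LDR r3, [r1] → r3=M[212]=15
XOR r7, r7, r3 → r7=(-11)^15=-6
ADD r1, r1, #4 → r1=212+4=216
SUB r0, r0, #1 → r0=7-1=6
CMP r0, #5  (cmp 6,5)
BGT top: taken
XOR r7, r7, r0 → r7=(-6)^6=-4
LDR r3, [r1] → r3=M[216]=19
XOR r7, r7, r3 → r7=(-4)^19=-17
ADD r1, r1, #4 → r1=216+4=220
SUB r0, r0, #1 → r0=6-1=5
CMP r0, #5  (cmp 5,5)
BGT top: not taken
SUB r7, r3, #2 → r7=19-2=17
STR r3, [216] → M[216]=19
halt.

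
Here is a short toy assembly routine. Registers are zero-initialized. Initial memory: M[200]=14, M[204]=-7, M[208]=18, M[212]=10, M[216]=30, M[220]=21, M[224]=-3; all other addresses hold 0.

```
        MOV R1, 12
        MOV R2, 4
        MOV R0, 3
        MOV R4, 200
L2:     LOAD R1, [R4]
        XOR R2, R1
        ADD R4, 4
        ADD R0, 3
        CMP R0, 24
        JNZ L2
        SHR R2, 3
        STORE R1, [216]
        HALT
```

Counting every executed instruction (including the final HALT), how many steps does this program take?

MOV R1, 12 → R1=12
MOV R2, 4 → R2=4
MOV R0, 3 → R0=3
MOV R4, 200 → R4=200
LOAD R1, [R4] → R1=M[200]=14
XOR R2, R1 → R2=4^14=10
ADD R4, 4 → R4=200+4=204
ADD R0, 3 → R0=3+3=6
CMP R0, 24  (cmp 6,24)
JNZ L2: taken
LOAD R1, [R4] → R1=M[204]=-7
XOR R2, R1 → R2=10^(-7)=-13
ADD R4, 4 → R4=204+4=208
ADD R0, 3 → R0=6+3=9
CMP R0, 24  (cmp 9,24)
JNZ L2: taken
LOAD R1, [R4] → R1=M[208]=18
XOR R2, R1 → R2=(-13)^18=-31
ADD R4, 4 → R4=208+4=212
ADD R0, 3 → R0=9+3=12
CMP R0, 24  (cmp 12,24)
JNZ L2: taken
LOAD R1, [R4] → R1=M[212]=10
XOR R2, R1 → R2=(-31)^10=-21
ADD R4, 4 → R4=212+4=216
ADD R0, 3 → R0=12+3=15
CMP R0, 24  (cmp 15,24)
JNZ L2: taken
LOAD R1, [R4] → R1=M[216]=30
XOR R2, R1 → R2=(-21)^30=-11
ADD R4, 4 → R4=216+4=220
ADD R0, 3 → R0=15+3=18
CMP R0, 24  (cmp 18,24)
JNZ L2: taken
LOAD R1, [R4] → R1=M[220]=21
XOR R2, R1 → R2=(-11)^21=-32
ADD R4, 4 → R4=220+4=224
ADD R0, 3 → R0=18+3=21
CMP R0, 24  (cmp 21,24)
JNZ L2: taken
LOAD R1, [R4] → R1=M[224]=-3
XOR R2, R1 → R2=(-32)^(-3)=29
ADD R4, 4 → R4=224+4=228
ADD R0, 3 → R0=21+3=24
CMP R0, 24  (cmp 24,24)
JNZ L2: not taken
SHR R2, 3 → R2=29>>3=3
STORE R1, [216] → M[216]=-3
halt.
Total executed instructions: 49.

49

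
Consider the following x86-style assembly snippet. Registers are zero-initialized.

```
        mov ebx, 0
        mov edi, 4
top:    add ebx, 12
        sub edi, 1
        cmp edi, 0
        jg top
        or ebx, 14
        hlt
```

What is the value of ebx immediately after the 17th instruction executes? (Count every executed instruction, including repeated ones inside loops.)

ebx=0
edi=4
ebx=0+12=12
edi=4-1=3
cmp edi, 0  (cmp 3,0)
jg top: taken
ebx=12+12=24
edi=3-1=2
cmp edi, 0  (cmp 2,0)
jg top: taken
ebx=24+12=36
edi=2-1=1
cmp edi, 0  (cmp 1,0)
jg top: taken
ebx=36+12=48
edi=1-1=0
cmp edi, 0  (cmp 0,0)
After step 17: ebx = 48.

48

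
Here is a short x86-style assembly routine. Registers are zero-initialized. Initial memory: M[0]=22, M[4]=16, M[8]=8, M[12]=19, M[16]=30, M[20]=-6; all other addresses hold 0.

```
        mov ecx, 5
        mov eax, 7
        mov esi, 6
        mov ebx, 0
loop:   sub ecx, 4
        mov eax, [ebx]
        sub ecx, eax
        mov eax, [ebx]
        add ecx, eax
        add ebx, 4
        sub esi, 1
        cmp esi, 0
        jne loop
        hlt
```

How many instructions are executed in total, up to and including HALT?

ecx=5
eax=7
esi=6
ebx=0
ecx=5-4=1
eax=M[0]=22
ecx=1-22=-21
eax=M[0]=22
ecx=(-21)+22=1
ebx=0+4=4
esi=6-1=5
cmp esi, 0  (cmp 5,0)
jne loop: taken
ecx=1-4=-3
eax=M[4]=16
ecx=(-3)-16=-19
eax=M[4]=16
ecx=(-19)+16=-3
ebx=4+4=8
esi=5-1=4
cmp esi, 0  (cmp 4,0)
jne loop: taken
ecx=(-3)-4=-7
eax=M[8]=8
ecx=(-7)-8=-15
eax=M[8]=8
ecx=(-15)+8=-7
ebx=8+4=12
esi=4-1=3
cmp esi, 0  (cmp 3,0)
jne loop: taken
ecx=(-7)-4=-11
eax=M[12]=19
ecx=(-11)-19=-30
eax=M[12]=19
ecx=(-30)+19=-11
ebx=12+4=16
esi=3-1=2
cmp esi, 0  (cmp 2,0)
jne loop: taken
ecx=(-11)-4=-15
eax=M[16]=30
ecx=(-15)-30=-45
eax=M[16]=30
ecx=(-45)+30=-15
ebx=16+4=20
esi=2-1=1
cmp esi, 0  (cmp 1,0)
jne loop: taken
ecx=(-15)-4=-19
eax=M[20]=-6
ecx=(-19)-(-6)=-13
eax=M[20]=-6
ecx=(-13)+(-6)=-19
ebx=20+4=24
esi=1-1=0
cmp esi, 0  (cmp 0,0)
jne loop: not taken
halt.
Total executed instructions: 59.

59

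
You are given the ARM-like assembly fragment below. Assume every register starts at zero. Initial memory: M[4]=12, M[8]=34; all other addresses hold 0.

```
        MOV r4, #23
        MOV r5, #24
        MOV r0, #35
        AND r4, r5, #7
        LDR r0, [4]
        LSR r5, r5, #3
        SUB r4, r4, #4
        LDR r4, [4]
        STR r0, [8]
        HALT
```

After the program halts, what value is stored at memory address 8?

12

r4=23
r5=24
r0=35
r4=24&7=0
r0=M[4]=12
r5=24>>3=3
r4=0-4=-4
r4=M[4]=12
STR r0, [8] → M[8]=12
halt.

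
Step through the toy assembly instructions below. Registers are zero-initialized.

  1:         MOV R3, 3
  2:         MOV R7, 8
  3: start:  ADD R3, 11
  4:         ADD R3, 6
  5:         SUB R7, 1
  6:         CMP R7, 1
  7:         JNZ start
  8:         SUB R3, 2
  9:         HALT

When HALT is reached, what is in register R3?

R3=3
R7=8
R3=3+11=14
R3=14+6=20
R7=8-1=7
CMP R7, 1  (cmp 7,1)
JNZ start: taken
R3=20+11=31
R3=31+6=37
R7=7-1=6
CMP R7, 1  (cmp 6,1)
JNZ start: taken
R3=37+11=48
R3=48+6=54
R7=6-1=5
CMP R7, 1  (cmp 5,1)
JNZ start: taken
R3=54+11=65
R3=65+6=71
R7=5-1=4
CMP R7, 1  (cmp 4,1)
JNZ start: taken
R3=71+11=82
R3=82+6=88
R7=4-1=3
CMP R7, 1  (cmp 3,1)
JNZ start: taken
R3=88+11=99
R3=99+6=105
R7=3-1=2
CMP R7, 1  (cmp 2,1)
JNZ start: taken
R3=105+11=116
R3=116+6=122
R7=2-1=1
CMP R7, 1  (cmp 1,1)
JNZ start: not taken
R3=122-2=120
halt.

120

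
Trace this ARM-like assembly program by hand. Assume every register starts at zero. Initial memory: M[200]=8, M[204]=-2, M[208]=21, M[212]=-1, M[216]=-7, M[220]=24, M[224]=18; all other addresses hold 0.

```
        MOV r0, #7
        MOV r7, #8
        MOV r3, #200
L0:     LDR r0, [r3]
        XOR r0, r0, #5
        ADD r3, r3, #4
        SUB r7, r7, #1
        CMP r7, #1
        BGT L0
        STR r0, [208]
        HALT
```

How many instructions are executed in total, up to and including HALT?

47

r0=7
r7=8
r3=200
r0=M[200]=8
r0=8^5=13
r3=200+4=204
r7=8-1=7
CMP r7, #1  (cmp 7,1)
BGT L0: taken
r0=M[204]=-2
r0=(-2)^5=-5
r3=204+4=208
r7=7-1=6
CMP r7, #1  (cmp 6,1)
BGT L0: taken
r0=M[208]=21
r0=21^5=16
r3=208+4=212
r7=6-1=5
CMP r7, #1  (cmp 5,1)
BGT L0: taken
r0=M[212]=-1
r0=(-1)^5=-6
r3=212+4=216
r7=5-1=4
CMP r7, #1  (cmp 4,1)
BGT L0: taken
r0=M[216]=-7
r0=(-7)^5=-4
r3=216+4=220
r7=4-1=3
CMP r7, #1  (cmp 3,1)
BGT L0: taken
r0=M[220]=24
r0=24^5=29
r3=220+4=224
r7=3-1=2
CMP r7, #1  (cmp 2,1)
BGT L0: taken
r0=M[224]=18
r0=18^5=23
r3=224+4=228
r7=2-1=1
CMP r7, #1  (cmp 1,1)
BGT L0: not taken
STR r0, [208] → M[208]=23
halt.
Total executed instructions: 47.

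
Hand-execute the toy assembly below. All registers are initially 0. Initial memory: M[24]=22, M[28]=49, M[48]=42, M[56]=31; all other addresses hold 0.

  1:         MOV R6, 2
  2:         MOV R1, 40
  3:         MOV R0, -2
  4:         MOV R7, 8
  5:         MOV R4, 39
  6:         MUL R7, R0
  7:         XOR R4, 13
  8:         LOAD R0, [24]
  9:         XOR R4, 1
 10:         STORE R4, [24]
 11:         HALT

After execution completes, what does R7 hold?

-16

R6=2
R1=40
R0=-2
R7=8
R4=39
R7=8*(-2)=-16
R4=39^13=42
R0=M[24]=22
R4=42^1=43
STORE R4, [24] → M[24]=43
halt.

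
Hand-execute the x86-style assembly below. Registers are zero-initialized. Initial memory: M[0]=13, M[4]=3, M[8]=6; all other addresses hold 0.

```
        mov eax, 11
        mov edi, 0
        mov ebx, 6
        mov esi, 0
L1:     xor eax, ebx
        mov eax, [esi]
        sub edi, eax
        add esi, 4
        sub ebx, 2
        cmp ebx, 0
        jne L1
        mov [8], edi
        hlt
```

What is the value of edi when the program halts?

mov eax, 11 → eax=11
mov edi, 0 → edi=0
mov ebx, 6 → ebx=6
mov esi, 0 → esi=0
xor eax, ebx → eax=11^6=13
mov eax, [esi] → eax=M[0]=13
sub edi, eax → edi=0-13=-13
add esi, 4 → esi=0+4=4
sub ebx, 2 → ebx=6-2=4
cmp ebx, 0  (cmp 4,0)
jne L1: taken
xor eax, ebx → eax=13^4=9
mov eax, [esi] → eax=M[4]=3
sub edi, eax → edi=(-13)-3=-16
add esi, 4 → esi=4+4=8
sub ebx, 2 → ebx=4-2=2
cmp ebx, 0  (cmp 2,0)
jne L1: taken
xor eax, ebx → eax=3^2=1
mov eax, [esi] → eax=M[8]=6
sub edi, eax → edi=(-16)-6=-22
add esi, 4 → esi=8+4=12
sub ebx, 2 → ebx=2-2=0
cmp ebx, 0  (cmp 0,0)
jne L1: not taken
mov [8], edi → M[8]=-22
halt.

-22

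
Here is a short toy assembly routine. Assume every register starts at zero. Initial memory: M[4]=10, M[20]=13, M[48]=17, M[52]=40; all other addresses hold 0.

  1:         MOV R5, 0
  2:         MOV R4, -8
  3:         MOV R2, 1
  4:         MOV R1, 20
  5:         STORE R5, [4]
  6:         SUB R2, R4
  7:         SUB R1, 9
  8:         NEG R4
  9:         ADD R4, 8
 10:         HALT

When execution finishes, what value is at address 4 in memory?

0

MOV R5, 0 → R5=0
MOV R4, -8 → R4=-8
MOV R2, 1 → R2=1
MOV R1, 20 → R1=20
STORE R5, [4] → M[4]=0
SUB R2, R4 → R2=1-(-8)=9
SUB R1, 9 → R1=20-9=11
NEG R4 → R4=-(-8)=8
ADD R4, 8 → R4=8+8=16
halt.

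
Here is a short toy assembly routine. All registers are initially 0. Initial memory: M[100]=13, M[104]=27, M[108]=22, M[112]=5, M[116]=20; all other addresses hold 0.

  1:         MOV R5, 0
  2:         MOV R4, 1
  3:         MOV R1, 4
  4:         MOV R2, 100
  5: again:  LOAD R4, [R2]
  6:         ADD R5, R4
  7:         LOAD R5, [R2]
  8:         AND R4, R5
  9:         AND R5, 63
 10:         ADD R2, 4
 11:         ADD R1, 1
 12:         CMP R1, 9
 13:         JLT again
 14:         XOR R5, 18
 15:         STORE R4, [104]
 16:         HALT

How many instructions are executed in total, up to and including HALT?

after MOV R5, 0: R5=0
after MOV R4, 1: R4=1
after MOV R1, 4: R1=4
after MOV R2, 100: R2=100
after LOAD R4, [R2]: R4=M[100]=13
after ADD R5, R4: R5=0+13=13
after LOAD R5, [R2]: R5=M[100]=13
after AND R4, R5: R4=13&13=13
after AND R5, 63: R5=13&63=13
after ADD R2, 4: R2=100+4=104
after ADD R1, 1: R1=4+1=5
CMP R1, 9  (cmp 5,9)
JLT again: taken
after LOAD R4, [R2]: R4=M[104]=27
after ADD R5, R4: R5=13+27=40
after LOAD R5, [R2]: R5=M[104]=27
after AND R4, R5: R4=27&27=27
after AND R5, 63: R5=27&63=27
after ADD R2, 4: R2=104+4=108
after ADD R1, 1: R1=5+1=6
CMP R1, 9  (cmp 6,9)
JLT again: taken
after LOAD R4, [R2]: R4=M[108]=22
after ADD R5, R4: R5=27+22=49
after LOAD R5, [R2]: R5=M[108]=22
after AND R4, R5: R4=22&22=22
after AND R5, 63: R5=22&63=22
after ADD R2, 4: R2=108+4=112
after ADD R1, 1: R1=6+1=7
CMP R1, 9  (cmp 7,9)
JLT again: taken
after LOAD R4, [R2]: R4=M[112]=5
after ADD R5, R4: R5=22+5=27
after LOAD R5, [R2]: R5=M[112]=5
after AND R4, R5: R4=5&5=5
after AND R5, 63: R5=5&63=5
after ADD R2, 4: R2=112+4=116
after ADD R1, 1: R1=7+1=8
CMP R1, 9  (cmp 8,9)
JLT again: taken
after LOAD R4, [R2]: R4=M[116]=20
after ADD R5, R4: R5=5+20=25
after LOAD R5, [R2]: R5=M[116]=20
after AND R4, R5: R4=20&20=20
after AND R5, 63: R5=20&63=20
after ADD R2, 4: R2=116+4=120
after ADD R1, 1: R1=8+1=9
CMP R1, 9  (cmp 9,9)
JLT again: not taken
after XOR R5, 18: R5=20^18=6
STORE R4, [104] → M[104]=20
halt.
Total executed instructions: 52.

52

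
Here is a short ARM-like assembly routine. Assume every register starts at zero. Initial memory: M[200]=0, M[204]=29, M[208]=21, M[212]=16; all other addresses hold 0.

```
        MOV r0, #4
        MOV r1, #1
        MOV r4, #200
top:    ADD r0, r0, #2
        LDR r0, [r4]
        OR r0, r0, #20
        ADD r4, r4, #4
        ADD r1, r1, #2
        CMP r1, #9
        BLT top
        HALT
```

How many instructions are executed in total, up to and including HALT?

32

MOV r0, #4 → r0=4
MOV r1, #1 → r1=1
MOV r4, #200 → r4=200
ADD r0, r0, #2 → r0=4+2=6
LDR r0, [r4] → r0=M[200]=0
OR r0, r0, #20 → r0=0|20=20
ADD r4, r4, #4 → r4=200+4=204
ADD r1, r1, #2 → r1=1+2=3
CMP r1, #9  (cmp 3,9)
BLT top: taken
ADD r0, r0, #2 → r0=20+2=22
LDR r0, [r4] → r0=M[204]=29
OR r0, r0, #20 → r0=29|20=29
ADD r4, r4, #4 → r4=204+4=208
ADD r1, r1, #2 → r1=3+2=5
CMP r1, #9  (cmp 5,9)
BLT top: taken
ADD r0, r0, #2 → r0=29+2=31
LDR r0, [r4] → r0=M[208]=21
OR r0, r0, #20 → r0=21|20=21
ADD r4, r4, #4 → r4=208+4=212
ADD r1, r1, #2 → r1=5+2=7
CMP r1, #9  (cmp 7,9)
BLT top: taken
ADD r0, r0, #2 → r0=21+2=23
LDR r0, [r4] → r0=M[212]=16
OR r0, r0, #20 → r0=16|20=20
ADD r4, r4, #4 → r4=212+4=216
ADD r1, r1, #2 → r1=7+2=9
CMP r1, #9  (cmp 9,9)
BLT top: not taken
halt.
Total executed instructions: 32.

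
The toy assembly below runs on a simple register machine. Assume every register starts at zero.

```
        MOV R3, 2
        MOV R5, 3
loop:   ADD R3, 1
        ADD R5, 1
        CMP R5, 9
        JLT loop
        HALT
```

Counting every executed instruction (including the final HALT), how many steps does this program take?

27

MOV R3, 2 → R3=2
MOV R5, 3 → R5=3
ADD R3, 1 → R3=2+1=3
ADD R5, 1 → R5=3+1=4
CMP R5, 9  (cmp 4,9)
JLT loop: taken
ADD R3, 1 → R3=3+1=4
ADD R5, 1 → R5=4+1=5
CMP R5, 9  (cmp 5,9)
JLT loop: taken
ADD R3, 1 → R3=4+1=5
ADD R5, 1 → R5=5+1=6
CMP R5, 9  (cmp 6,9)
JLT loop: taken
ADD R3, 1 → R3=5+1=6
ADD R5, 1 → R5=6+1=7
CMP R5, 9  (cmp 7,9)
JLT loop: taken
ADD R3, 1 → R3=6+1=7
ADD R5, 1 → R5=7+1=8
CMP R5, 9  (cmp 8,9)
JLT loop: taken
ADD R3, 1 → R3=7+1=8
ADD R5, 1 → R5=8+1=9
CMP R5, 9  (cmp 9,9)
JLT loop: not taken
halt.
Total executed instructions: 27.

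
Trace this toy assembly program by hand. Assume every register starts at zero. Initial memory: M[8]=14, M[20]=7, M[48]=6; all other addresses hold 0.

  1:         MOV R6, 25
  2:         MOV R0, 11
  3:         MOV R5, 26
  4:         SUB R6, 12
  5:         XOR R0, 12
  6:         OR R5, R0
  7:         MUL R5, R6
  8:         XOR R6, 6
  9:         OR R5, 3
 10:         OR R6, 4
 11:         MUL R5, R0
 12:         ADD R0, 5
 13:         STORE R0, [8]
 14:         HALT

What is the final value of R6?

R6=25
R0=11
R5=26
R6=25-12=13
R0=11^12=7
R5=26|7=31
R5=31*13=403
R6=13^6=11
R5=403|3=403
R6=11|4=15
R5=403*7=2821
R0=7+5=12
STORE R0, [8] → M[8]=12
halt.

15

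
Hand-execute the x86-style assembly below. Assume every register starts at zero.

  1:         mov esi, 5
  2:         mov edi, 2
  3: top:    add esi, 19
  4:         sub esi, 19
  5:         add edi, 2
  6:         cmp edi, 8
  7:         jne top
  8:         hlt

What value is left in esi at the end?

after mov esi, 5: esi=5
after mov edi, 2: edi=2
after add esi, 19: esi=5+19=24
after sub esi, 19: esi=24-19=5
after add edi, 2: edi=2+2=4
cmp edi, 8  (cmp 4,8)
jne top: taken
after add esi, 19: esi=5+19=24
after sub esi, 19: esi=24-19=5
after add edi, 2: edi=4+2=6
cmp edi, 8  (cmp 6,8)
jne top: taken
after add esi, 19: esi=5+19=24
after sub esi, 19: esi=24-19=5
after add edi, 2: edi=6+2=8
cmp edi, 8  (cmp 8,8)
jne top: not taken
halt.

5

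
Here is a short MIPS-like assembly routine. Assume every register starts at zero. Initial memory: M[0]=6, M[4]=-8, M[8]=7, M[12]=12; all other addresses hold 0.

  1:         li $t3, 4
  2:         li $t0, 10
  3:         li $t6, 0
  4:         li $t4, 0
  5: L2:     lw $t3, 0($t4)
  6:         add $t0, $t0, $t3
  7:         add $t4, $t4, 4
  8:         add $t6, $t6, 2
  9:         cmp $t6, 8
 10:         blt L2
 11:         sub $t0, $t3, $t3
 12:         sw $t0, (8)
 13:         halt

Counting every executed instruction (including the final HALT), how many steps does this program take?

31

li $t3, 4 → $t3=4
li $t0, 10 → $t0=10
li $t6, 0 → $t6=0
li $t4, 0 → $t4=0
lw $t3, 0($t4) → $t3=M[0]=6
add $t0, $t0, $t3 → $t0=10+6=16
add $t4, $t4, 4 → $t4=0+4=4
add $t6, $t6, 2 → $t6=0+2=2
cmp $t6, 8  (cmp 2,8)
blt L2: taken
lw $t3, 0($t4) → $t3=M[4]=-8
add $t0, $t0, $t3 → $t0=16+(-8)=8
add $t4, $t4, 4 → $t4=4+4=8
add $t6, $t6, 2 → $t6=2+2=4
cmp $t6, 8  (cmp 4,8)
blt L2: taken
lw $t3, 0($t4) → $t3=M[8]=7
add $t0, $t0, $t3 → $t0=8+7=15
add $t4, $t4, 4 → $t4=8+4=12
add $t6, $t6, 2 → $t6=4+2=6
cmp $t6, 8  (cmp 6,8)
blt L2: taken
lw $t3, 0($t4) → $t3=M[12]=12
add $t0, $t0, $t3 → $t0=15+12=27
add $t4, $t4, 4 → $t4=12+4=16
add $t6, $t6, 2 → $t6=6+2=8
cmp $t6, 8  (cmp 8,8)
blt L2: not taken
sub $t0, $t3, $t3 → $t0=12-12=0
sw $t0, (8) → M[8]=0
halt.
Total executed instructions: 31.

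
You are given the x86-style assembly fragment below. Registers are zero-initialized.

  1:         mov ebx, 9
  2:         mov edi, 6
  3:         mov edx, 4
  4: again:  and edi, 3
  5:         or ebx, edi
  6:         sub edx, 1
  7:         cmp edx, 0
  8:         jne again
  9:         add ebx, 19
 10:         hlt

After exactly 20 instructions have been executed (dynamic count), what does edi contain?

2

after mov ebx, 9: ebx=9
after mov edi, 6: edi=6
after mov edx, 4: edx=4
after and edi, 3: edi=6&3=2
after or ebx, edi: ebx=9|2=11
after sub edx, 1: edx=4-1=3
cmp edx, 0  (cmp 3,0)
jne again: taken
after and edi, 3: edi=2&3=2
after or ebx, edi: ebx=11|2=11
after sub edx, 1: edx=3-1=2
cmp edx, 0  (cmp 2,0)
jne again: taken
after and edi, 3: edi=2&3=2
after or ebx, edi: ebx=11|2=11
after sub edx, 1: edx=2-1=1
cmp edx, 0  (cmp 1,0)
jne again: taken
after and edi, 3: edi=2&3=2
after or ebx, edi: ebx=11|2=11
After step 20: edi = 2.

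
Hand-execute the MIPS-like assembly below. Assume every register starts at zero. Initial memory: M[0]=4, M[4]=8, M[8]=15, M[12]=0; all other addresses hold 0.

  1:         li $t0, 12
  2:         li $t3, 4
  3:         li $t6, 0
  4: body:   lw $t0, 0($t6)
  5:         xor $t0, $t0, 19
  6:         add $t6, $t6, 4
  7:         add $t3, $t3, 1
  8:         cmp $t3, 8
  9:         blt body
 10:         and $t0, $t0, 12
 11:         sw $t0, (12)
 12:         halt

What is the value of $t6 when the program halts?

16

after li $t0, 12: $t0=12
after li $t3, 4: $t3=4
after li $t6, 0: $t6=0
after lw $t0, 0($t6): $t0=M[0]=4
after xor $t0, $t0, 19: $t0=4^19=23
after add $t6, $t6, 4: $t6=0+4=4
after add $t3, $t3, 1: $t3=4+1=5
cmp $t3, 8  (cmp 5,8)
blt body: taken
after lw $t0, 0($t6): $t0=M[4]=8
after xor $t0, $t0, 19: $t0=8^19=27
after add $t6, $t6, 4: $t6=4+4=8
after add $t3, $t3, 1: $t3=5+1=6
cmp $t3, 8  (cmp 6,8)
blt body: taken
after lw $t0, 0($t6): $t0=M[8]=15
after xor $t0, $t0, 19: $t0=15^19=28
after add $t6, $t6, 4: $t6=8+4=12
after add $t3, $t3, 1: $t3=6+1=7
cmp $t3, 8  (cmp 7,8)
blt body: taken
after lw $t0, 0($t6): $t0=M[12]=0
after xor $t0, $t0, 19: $t0=0^19=19
after add $t6, $t6, 4: $t6=12+4=16
after add $t3, $t3, 1: $t3=7+1=8
cmp $t3, 8  (cmp 8,8)
blt body: not taken
after and $t0, $t0, 12: $t0=19&12=0
sw $t0, (12) → M[12]=0
halt.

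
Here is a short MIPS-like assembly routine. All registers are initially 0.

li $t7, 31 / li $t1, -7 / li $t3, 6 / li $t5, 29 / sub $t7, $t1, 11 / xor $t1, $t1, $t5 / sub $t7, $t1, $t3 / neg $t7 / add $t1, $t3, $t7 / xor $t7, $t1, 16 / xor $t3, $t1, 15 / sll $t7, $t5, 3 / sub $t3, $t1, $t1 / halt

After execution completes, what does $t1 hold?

40

li $t7, 31 → $t7=31
li $t1, -7 → $t1=-7
li $t3, 6 → $t3=6
li $t5, 29 → $t5=29
sub $t7, $t1, 11 → $t7=(-7)-11=-18
xor $t1, $t1, $t5 → $t1=(-7)^29=-28
sub $t7, $t1, $t3 → $t7=(-28)-6=-34
neg $t7 → $t7=-(-34)=34
add $t1, $t3, $t7 → $t1=6+34=40
xor $t7, $t1, 16 → $t7=40^16=56
xor $t3, $t1, 15 → $t3=40^15=39
sll $t7, $t5, 3 → $t7=29<<3=232
sub $t3, $t1, $t1 → $t3=40-40=0
halt.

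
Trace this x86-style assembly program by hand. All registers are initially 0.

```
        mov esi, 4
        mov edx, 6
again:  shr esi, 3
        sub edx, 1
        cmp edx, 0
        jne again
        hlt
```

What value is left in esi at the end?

after mov esi, 4: esi=4
after mov edx, 6: edx=6
after shr esi, 3: esi=4>>3=0
after sub edx, 1: edx=6-1=5
cmp edx, 0  (cmp 5,0)
jne again: taken
after shr esi, 3: esi=0>>3=0
after sub edx, 1: edx=5-1=4
cmp edx, 0  (cmp 4,0)
jne again: taken
after shr esi, 3: esi=0>>3=0
after sub edx, 1: edx=4-1=3
cmp edx, 0  (cmp 3,0)
jne again: taken
after shr esi, 3: esi=0>>3=0
after sub edx, 1: edx=3-1=2
cmp edx, 0  (cmp 2,0)
jne again: taken
after shr esi, 3: esi=0>>3=0
after sub edx, 1: edx=2-1=1
cmp edx, 0  (cmp 1,0)
jne again: taken
after shr esi, 3: esi=0>>3=0
after sub edx, 1: edx=1-1=0
cmp edx, 0  (cmp 0,0)
jne again: not taken
halt.

0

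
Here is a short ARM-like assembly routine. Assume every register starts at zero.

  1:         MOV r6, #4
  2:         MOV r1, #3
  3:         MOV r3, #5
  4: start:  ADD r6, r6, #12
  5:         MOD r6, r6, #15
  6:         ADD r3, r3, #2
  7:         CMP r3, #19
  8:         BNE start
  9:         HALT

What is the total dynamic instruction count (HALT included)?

MOV r6, #4 → r6=4
MOV r1, #3 → r1=3
MOV r3, #5 → r3=5
ADD r6, r6, #12 → r6=4+12=16
MOD r6, r6, #15 → r6=16%15=1
ADD r3, r3, #2 → r3=5+2=7
CMP r3, #19  (cmp 7,19)
BNE start: taken
ADD r6, r6, #12 → r6=1+12=13
MOD r6, r6, #15 → r6=13%15=13
ADD r3, r3, #2 → r3=7+2=9
CMP r3, #19  (cmp 9,19)
BNE start: taken
ADD r6, r6, #12 → r6=13+12=25
MOD r6, r6, #15 → r6=25%15=10
ADD r3, r3, #2 → r3=9+2=11
CMP r3, #19  (cmp 11,19)
BNE start: taken
ADD r6, r6, #12 → r6=10+12=22
MOD r6, r6, #15 → r6=22%15=7
ADD r3, r3, #2 → r3=11+2=13
CMP r3, #19  (cmp 13,19)
BNE start: taken
ADD r6, r6, #12 → r6=7+12=19
MOD r6, r6, #15 → r6=19%15=4
ADD r3, r3, #2 → r3=13+2=15
CMP r3, #19  (cmp 15,19)
BNE start: taken
ADD r6, r6, #12 → r6=4+12=16
MOD r6, r6, #15 → r6=16%15=1
ADD r3, r3, #2 → r3=15+2=17
CMP r3, #19  (cmp 17,19)
BNE start: taken
ADD r6, r6, #12 → r6=1+12=13
MOD r6, r6, #15 → r6=13%15=13
ADD r3, r3, #2 → r3=17+2=19
CMP r3, #19  (cmp 19,19)
BNE start: not taken
halt.
Total executed instructions: 39.

39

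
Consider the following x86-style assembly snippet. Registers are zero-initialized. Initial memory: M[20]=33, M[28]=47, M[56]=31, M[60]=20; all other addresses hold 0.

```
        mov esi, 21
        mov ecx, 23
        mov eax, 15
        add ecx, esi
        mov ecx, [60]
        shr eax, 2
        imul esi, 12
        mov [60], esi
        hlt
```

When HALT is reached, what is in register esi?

252

after mov esi, 21: esi=21
after mov ecx, 23: ecx=23
after mov eax, 15: eax=15
after add ecx, esi: ecx=23+21=44
after mov ecx, [60]: ecx=M[60]=20
after shr eax, 2: eax=15>>2=3
after imul esi, 12: esi=21*12=252
mov [60], esi → M[60]=252
halt.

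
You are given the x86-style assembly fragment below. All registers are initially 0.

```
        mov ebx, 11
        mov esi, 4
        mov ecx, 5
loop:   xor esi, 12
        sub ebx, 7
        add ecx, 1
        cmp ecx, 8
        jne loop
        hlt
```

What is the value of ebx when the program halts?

after mov ebx, 11: ebx=11
after mov esi, 4: esi=4
after mov ecx, 5: ecx=5
after xor esi, 12: esi=4^12=8
after sub ebx, 7: ebx=11-7=4
after add ecx, 1: ecx=5+1=6
cmp ecx, 8  (cmp 6,8)
jne loop: taken
after xor esi, 12: esi=8^12=4
after sub ebx, 7: ebx=4-7=-3
after add ecx, 1: ecx=6+1=7
cmp ecx, 8  (cmp 7,8)
jne loop: taken
after xor esi, 12: esi=4^12=8
after sub ebx, 7: ebx=(-3)-7=-10
after add ecx, 1: ecx=7+1=8
cmp ecx, 8  (cmp 8,8)
jne loop: not taken
halt.

-10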